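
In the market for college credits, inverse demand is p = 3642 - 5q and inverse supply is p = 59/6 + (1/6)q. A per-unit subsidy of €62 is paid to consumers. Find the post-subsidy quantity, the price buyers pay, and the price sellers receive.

Pre-subsidy: 3642 - 5q = 59/6 + (1/6)q gives q* = 703 and p* = 127.
With the rebate, buyers effectively pay pb = ps − 62, where ps is the price sellers receive.
On the curves, pb = 3642 - 5q and ps = 59/6 + (1/6)q; the wedge ps − pb = 62 gives 59/6 + (1/6)q − (3642 - 5q) = 62, so q' = 715.
Then pb = 3642 − 5·715 = 67 and ps = 59/6 + (1/6)·715 = 129.

q' = 715; buyers pay €67; sellers receive €129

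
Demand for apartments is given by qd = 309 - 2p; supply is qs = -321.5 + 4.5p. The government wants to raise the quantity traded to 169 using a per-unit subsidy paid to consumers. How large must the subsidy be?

Required subsidy s = 39 per unit

At q = 169, invert demand for the buyer price: pb = (309 − 169)/2 = 70; invert supply for the seller price: ps = (169 − (-321.5))/4.5 = 109.
The subsidy must fill the gap: s = ps − pb = 109 − 70 = 39.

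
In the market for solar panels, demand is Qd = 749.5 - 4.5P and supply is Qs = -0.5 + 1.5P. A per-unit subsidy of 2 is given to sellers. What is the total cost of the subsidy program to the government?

Government cost = 378.5

Pre-subsidy: 749.5 - 4.5P = -0.5 + 1.5P gives P* = 125, Q* = 187.
With the subsidy, sellers receive Ps = Pb + 2 for each unit, where Pb is the price buyers pay.
Supply in terms of Pb becomes Qs = -0.5 + 1.5(Pb + 2) = 2.5 + 1.5Pb. Setting this equal to demand: 749.5 - 4.5Pb = 2.5 + 1.5Pb, so Pb = 124.5.
Sellers receive Ps = 124.5 + 2 = 126.5; Q' = 749.5 − 4.5·124.5 = 189.25.
Government outlay = subsidy × quantity = 2 × 189.25 = 378.5.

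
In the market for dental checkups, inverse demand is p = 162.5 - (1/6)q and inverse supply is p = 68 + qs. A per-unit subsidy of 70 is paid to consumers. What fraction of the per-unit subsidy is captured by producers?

Pre-subsidy: 162.5 - (1/6)q = 68 + q gives q* = 81 and p* = 149.
With the rebate, buyers effectively pay pb = ps − 70, where ps is the price sellers receive.
On the curves, pb = 162.5 - (1/6)q and ps = 68 + q; the wedge ps − pb = 70 gives 68 + q − (162.5 - (1/6)q) = 70, so q' = 141.
Then pb = 162.5 − (1/6)·141 = 139 and ps = 68 + 1·141 = 209.
Buyers' price falls by p* − pb = 149 − 139 = 10; sellers' price rises by ps − p* = 209 − 149 = 60.
So producers capture 60/70 = 6/7 of each unit of subsidy.

Producer share = 6/7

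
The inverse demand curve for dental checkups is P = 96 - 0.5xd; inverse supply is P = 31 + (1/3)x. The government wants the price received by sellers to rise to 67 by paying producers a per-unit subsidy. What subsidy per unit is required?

Required subsidy s = 25 per unit

At a seller price of 67, quantity supplied is -93 + 3·67 = 108.
Buyers absorb 108 only when they pay Pb = 96 − 0.5·108 = 42.
s = Ps − Pb = 67 − 42 = 25.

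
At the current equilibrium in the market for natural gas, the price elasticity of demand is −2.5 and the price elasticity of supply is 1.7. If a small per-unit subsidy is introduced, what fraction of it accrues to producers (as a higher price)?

For a small subsidy around the equilibrium, the benefit split depends on the relative slopes, which at a point are proportional to the elasticities.
Buyer share = εs/(εs + |εd|) = 1.7/(1.7 + 2.5) = 17/42; seller share = |εd|/(εs + |εd|) = 25/42.
So producers capture 25/42 of the subsidy.

Producer share = 25/42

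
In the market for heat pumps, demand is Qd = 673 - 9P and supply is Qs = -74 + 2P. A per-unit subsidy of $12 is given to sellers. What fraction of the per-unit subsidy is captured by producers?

Pre-subsidy: 673 - 9P = -74 + 2P gives P* = 747/11, Q* = 680/11.
With the subsidy, sellers receive Ps = Pb + 12 for each unit, where Pb is the price buyers pay.
Supply in terms of Pb becomes Qs = -74 + 2(Pb + 12) = -50 + 2Pb. Setting this equal to demand: 673 - 9Pb = -50 + 2Pb, so Pb = 723/11.
Sellers receive Ps = 723/11 + 12 = 855/11; Q' = 673 − 9·(723/11) = 896/11.
Buyers' price falls by P* − Pb = 747/11 − 723/11 = 24/11; sellers' price rises by Ps − P* = 855/11 − 747/11 = 108/11.
So producers capture (108/11)/12 = 9/11 of each unit of subsidy.

Producer share = 9/11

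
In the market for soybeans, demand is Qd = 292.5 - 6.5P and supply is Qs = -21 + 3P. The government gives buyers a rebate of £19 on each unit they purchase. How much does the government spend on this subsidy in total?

Pre-subsidy: 292.5 - 6.5P = -21 + 3P gives P* = 33, Q* = 78.
With the rebate, buyers effectively pay Pb = Ps − 19, where Ps is the price sellers receive.
Demand in terms of Ps becomes Qd = 292.5 − 6.5(Ps − 19) = 416 - 6.5Ps. Setting this equal to supply: 416 - 6.5Ps = -21 + 3Ps, so Ps = 46.
Buyers pay Pb = 46 − 19 = 27; Q' = -21 + 3·46 = 117.
Government outlay = subsidy × quantity = 19 × 117 = 2223.

Government cost = £2223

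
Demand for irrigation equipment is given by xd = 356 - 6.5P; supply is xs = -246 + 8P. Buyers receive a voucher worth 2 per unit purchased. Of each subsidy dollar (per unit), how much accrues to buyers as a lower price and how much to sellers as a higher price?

Buyers gain 32/29 per unit; sellers gain 26/29 per unit

Pre-subsidy: 356 - 6.5P = -246 + 8P gives P* = 1204/29, x* = 2498/29.
With the rebate, buyers effectively pay Pb = Ps − 2, where Ps is the price sellers receive.
Demand in terms of Ps becomes xd = 356 − 6.5(Ps − 2) = 369 - 6.5Ps. Setting this equal to supply: 369 - 6.5Ps = -246 + 8Ps, so Ps = 1230/29.
Buyers pay Pb = 1230/29 − 2 = 1172/29; x' = -246 + 8·(1230/29) = 2706/29.
Buyers' price falls by P* − Pb = 1204/29 − 1172/29 = 32/29; sellers' price rises by Ps − P* = 1230/29 − 1204/29 = 26/29.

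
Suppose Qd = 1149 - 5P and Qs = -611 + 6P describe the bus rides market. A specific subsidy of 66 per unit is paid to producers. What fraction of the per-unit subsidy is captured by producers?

Pre-subsidy: 1149 - 5P = -611 + 6P gives P* = 160, Q* = 349.
With the subsidy, sellers receive Ps = Pb + 66 for each unit, where Pb is the price buyers pay.
Supply in terms of Pb becomes Qs = -611 + 6(Pb + 66) = -215 + 6Pb. Setting this equal to demand: 1149 - 5Pb = -215 + 6Pb, so Pb = 124.
Sellers receive Ps = 124 + 66 = 190; Q' = 1149 − 5·124 = 529.
Buyers' price falls by P* − Pb = 160 − 124 = 36; sellers' price rises by Ps − P* = 190 − 160 = 30.
So producers capture 30/66 = 5/11 of each unit of subsidy.

Producer share = 5/11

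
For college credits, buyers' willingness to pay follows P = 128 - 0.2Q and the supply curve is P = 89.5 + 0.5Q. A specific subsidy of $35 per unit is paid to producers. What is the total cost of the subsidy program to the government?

Pre-subsidy: 128 - 0.2Q = 89.5 + 0.5Q gives Q* = 55 and P* = 117.
With the subsidy, sellers receive Ps = Pb + 35 for each unit, where Pb is the price buyers pay.
On the curves, Pb = 128 - 0.2Q and Ps = 89.5 + 0.5Q; the wedge Ps − Pb = 35 gives 89.5 + 0.5Q − (128 - 0.2Q) = 35, so Q' = 105.
Then Pb = 128 − 0.2·105 = 107 and Ps = 89.5 + 0.5·105 = 142.
Government outlay = subsidy × quantity = 35 × 105 = 3675.

Government cost = $3675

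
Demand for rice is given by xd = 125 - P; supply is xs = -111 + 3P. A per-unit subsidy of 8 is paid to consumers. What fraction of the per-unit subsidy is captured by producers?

Pre-subsidy: 125 - P = -111 + 3P gives P* = 59, x* = 66.
With the rebate, buyers effectively pay Pb = Ps − 8, where Ps is the price sellers receive.
Demand in terms of Ps becomes xd = 125 − 1(Ps − 8) = 133 - Ps. Setting this equal to supply: 133 - Ps = -111 + 3Ps, so Ps = 61.
Buyers pay Pb = 61 − 8 = 53; x' = -111 + 3·61 = 72.
Buyers' price falls by P* − Pb = 59 − 53 = 6; sellers' price rises by Ps − P* = 61 − 59 = 2.
So producers capture 2/8 = 0.25 of each unit of subsidy.

Producer share = 0.25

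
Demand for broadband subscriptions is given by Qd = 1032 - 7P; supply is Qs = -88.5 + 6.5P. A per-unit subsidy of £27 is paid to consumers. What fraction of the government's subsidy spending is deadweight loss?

DWL / government spending = 91/1084

Pre-subsidy: 1032 - 7P = -88.5 + 6.5P gives P* = 83, Q* = 451.
With the rebate, buyers effectively pay Pb = Ps − 27, where Ps is the price sellers receive.
Demand in terms of Ps becomes Qd = 1032 − 7(Ps − 27) = 1221 - 7Ps. Setting this equal to supply: 1221 - 7Ps = -88.5 + 6.5Ps, so Ps = 97.
Buyers pay Pb = 97 − 27 = 70; Q' = -88.5 + 6.5·97 = 542.
ΔCS = ½(451 + 542)(83 − 70) = 6454.5; ΔPS = ½(451 + 542)(97 − 83) = 6951.
Government spending = 27 × 542 = 14634.
DWL = ½ × 27 × (542 − 451) = 1228.5; fraction = 1228.5 / 14634 = 91/1084.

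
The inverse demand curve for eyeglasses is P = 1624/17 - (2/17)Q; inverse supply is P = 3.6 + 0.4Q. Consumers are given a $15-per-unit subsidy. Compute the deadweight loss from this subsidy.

Pre-subsidy: 1624/17 - (2/17)Q = 3.6 + 0.4Q gives Q* = 3907/22 and P* = 821/11.
With the rebate, buyers effectively pay Pb = Ps − 15, where Ps is the price sellers receive.
On the curves, Pb = 1624/17 - (2/17)Q and Ps = 3.6 + 0.4Q; the wedge Ps − Pb = 15 gives 3.6 + 0.4Q − (1624/17 - (2/17)Q) = 15, so Q' = 9089/44.
Then Pb = 1624/17 − (2/17)·(9089/44) = 1567/22 and Ps = 3.6 + 0.4·(9089/44) = 1897/22.
The subsidy expands output by 9089/44 − 3907/22 = 1275/44 past the efficient level; on those units the gap between marginal cost and willingness to pay runs from 0 up to 15.
DWL = ½ × 15 × 1275/44 = 19125/88.

Deadweight loss = 19125/88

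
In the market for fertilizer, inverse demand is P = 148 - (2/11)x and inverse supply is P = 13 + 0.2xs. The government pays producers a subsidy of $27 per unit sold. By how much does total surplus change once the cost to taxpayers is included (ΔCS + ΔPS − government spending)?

Pre-subsidy: 148 - (2/11)x = 13 + 0.2x gives x* = 2475/7 and P* = 586/7.
With the subsidy, sellers receive Ps = Pb + 27 for each unit, where Pb is the price buyers pay.
On the curves, Pb = 148 - (2/11)x and Ps = 13 + 0.2x; the wedge Ps − Pb = 27 gives 13 + 0.2x − (148 - (2/11)x) = 27, so x' = 2970/7.
Then Pb = 148 − (2/11)·(2970/7) = 496/7 and Ps = 13 + 0.2·(2970/7) = 685/7.
ΔCS = ½(2475/7 + 2970/7)(586/7 − 496/7) = 245025/49; ΔPS = ½(2475/7 + 2970/7)(685/7 − 586/7) = 539055/98.
Government spending = 27 × 2970/7 = 80190/7.
Net change = 245025/49 + 539055/98 − 80190/7 = -13365/14. The loss equals the DWL triangle ½·27·495/7.

Net change in total surplus = -13365/14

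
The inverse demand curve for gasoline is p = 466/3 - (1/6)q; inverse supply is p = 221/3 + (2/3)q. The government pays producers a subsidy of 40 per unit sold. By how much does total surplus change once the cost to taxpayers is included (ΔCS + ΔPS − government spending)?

Net change in total surplus = -960

Pre-subsidy: 466/3 - (1/6)q = 221/3 + (2/3)q gives q* = 98 and p* = 139.
With the subsidy, sellers receive ps = pb + 40 for each unit, where pb is the price buyers pay.
On the curves, pb = 466/3 - (1/6)q and ps = 221/3 + (2/3)q; the wedge ps − pb = 40 gives 221/3 + (2/3)q − (466/3 - (1/6)q) = 40, so q' = 146.
Then pb = 466/3 − (1/6)·146 = 131 and ps = 221/3 + (2/3)·146 = 171.
ΔCS = ½(98 + 146)(139 − 131) = 976; ΔPS = ½(98 + 146)(171 − 139) = 3904.
Government spending = 40 × 146 = 5840.
Net change = 976 + 3904 − 5840 = -960. The loss equals the DWL triangle ½·40·48.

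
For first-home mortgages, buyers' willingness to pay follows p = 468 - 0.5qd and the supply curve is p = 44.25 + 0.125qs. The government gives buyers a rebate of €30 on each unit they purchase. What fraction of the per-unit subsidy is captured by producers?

Producer share = 0.2

Pre-subsidy: 468 - 0.5q = 44.25 + 0.125q gives q* = 678 and p* = 129.
With the rebate, buyers effectively pay pb = ps − 30, where ps is the price sellers receive.
On the curves, pb = 468 - 0.5q and ps = 44.25 + 0.125q; the wedge ps − pb = 30 gives 44.25 + 0.125q − (468 - 0.5q) = 30, so q' = 726.
Then pb = 468 − 0.5·726 = 105 and ps = 44.25 + 0.125·726 = 135.
Buyers' price falls by p* − pb = 129 − 105 = 24; sellers' price rises by ps − p* = 135 − 129 = 6.
So producers capture 6/30 = 0.2 of each unit of subsidy.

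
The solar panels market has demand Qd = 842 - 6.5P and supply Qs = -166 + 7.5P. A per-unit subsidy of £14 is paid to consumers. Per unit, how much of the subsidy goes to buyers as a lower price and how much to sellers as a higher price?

Pre-subsidy: 842 - 6.5P = -166 + 7.5P gives P* = 72, Q* = 374.
With the rebate, buyers effectively pay Pb = Ps − 14, where Ps is the price sellers receive.
Demand in terms of Ps becomes Qd = 842 − 6.5(Ps − 14) = 933 - 6.5Ps. Setting this equal to supply: 933 - 6.5Ps = -166 + 7.5Ps, so Ps = 78.5.
Buyers pay Pb = 78.5 − 14 = 64.5; Q' = -166 + 7.5·78.5 = 422.75.
Buyers' price falls by P* − Pb = 72 − 64.5 = 7.5; sellers' price rises by Ps − P* = 78.5 − 72 = 6.5.

Buyers gain £7.5 per unit; sellers gain £6.5 per unit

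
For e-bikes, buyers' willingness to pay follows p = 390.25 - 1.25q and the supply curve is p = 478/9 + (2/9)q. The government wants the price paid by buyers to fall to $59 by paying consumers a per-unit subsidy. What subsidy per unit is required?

At a buyer price of 59, quantity demanded is 312.2 − 0.8·59 = 265.
Sellers supply 265 only when they receive ps = 478/9 + (2/9)·265 = 112.
s = ps − pb = 112 − 59 = 53.

Required subsidy s = $53 per unit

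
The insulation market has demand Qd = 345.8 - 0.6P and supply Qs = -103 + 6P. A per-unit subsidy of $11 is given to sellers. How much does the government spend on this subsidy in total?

Pre-subsidy: 345.8 - 0.6P = -103 + 6P gives P* = 68, Q* = 305.
With the subsidy, sellers receive Ps = Pb + 11 for each unit, where Pb is the price buyers pay.
Supply in terms of Pb becomes Qs = -103 + 6(Pb + 11) = -37 + 6Pb. Setting this equal to demand: 345.8 - 0.6Pb = -37 + 6Pb, so Pb = 58.
Sellers receive Ps = 58 + 11 = 69; Q' = 345.8 − 0.6·58 = 311.
Government outlay = subsidy × quantity = 11 × 311 = 3421.

Government cost = $3421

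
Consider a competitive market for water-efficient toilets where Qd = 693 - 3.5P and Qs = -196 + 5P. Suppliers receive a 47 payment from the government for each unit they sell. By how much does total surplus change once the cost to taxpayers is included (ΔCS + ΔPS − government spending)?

Pre-subsidy: 693 - 3.5P = -196 + 5P gives P* = 1778/17, Q* = 5558/17.
With the subsidy, sellers receive Ps = Pb + 47 for each unit, where Pb is the price buyers pay.
Supply in terms of Pb becomes Qs = -196 + 5(Pb + 47) = 39 + 5Pb. Setting this equal to demand: 693 - 3.5Pb = 39 + 5Pb, so Pb = 1308/17.
Sellers receive Ps = 1308/17 + 47 = 2107/17; Q' = 693 − 3.5·(1308/17) = 7203/17.
ΔCS = ½(5558/17 + 7203/17)(1778/17 − 1308/17) = 2998835/289; ΔPS = ½(5558/17 + 7203/17)(2107/17 − 1778/17) = 4198369/578.
Government spending = 47 × 7203/17 = 338541/17.
Net change = 2998835/289 + 4198369/578 − 338541/17 = -77315/34. The loss equals the DWL triangle ½·47·1645/17.

Net change in total surplus = -77315/34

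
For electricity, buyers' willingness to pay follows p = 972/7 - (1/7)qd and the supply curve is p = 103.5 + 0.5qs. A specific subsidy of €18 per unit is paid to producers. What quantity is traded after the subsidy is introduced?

q' = 83

Pre-subsidy: 972/7 - (1/7)q = 103.5 + 0.5q gives q* = 55 and p* = 131.
With the subsidy, sellers receive ps = pb + 18 for each unit, where pb is the price buyers pay.
On the curves, pb = 972/7 - (1/7)q and ps = 103.5 + 0.5q; the wedge ps − pb = 18 gives 103.5 + 0.5q − (972/7 - (1/7)q) = 18, so q' = 83.
Then pb = 972/7 − (1/7)·83 = 127 and ps = 103.5 + 0.5·83 = 145.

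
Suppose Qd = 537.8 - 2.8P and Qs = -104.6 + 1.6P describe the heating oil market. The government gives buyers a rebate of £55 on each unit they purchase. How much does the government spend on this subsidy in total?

Pre-subsidy: 537.8 - 2.8P = -104.6 + 1.6P gives P* = 146, Q* = 129.
With the rebate, buyers effectively pay Pb = Ps − 55, where Ps is the price sellers receive.
Demand in terms of Ps becomes Qd = 537.8 − 2.8(Ps − 55) = 691.8 - 2.8Ps. Setting this equal to supply: 691.8 - 2.8Ps = -104.6 + 1.6Ps, so Ps = 181.
Buyers pay Pb = 181 − 55 = 126; Q' = -104.6 + 1.6·181 = 185.
Government outlay = subsidy × quantity = 55 × 185 = 10175.

Government cost = £10175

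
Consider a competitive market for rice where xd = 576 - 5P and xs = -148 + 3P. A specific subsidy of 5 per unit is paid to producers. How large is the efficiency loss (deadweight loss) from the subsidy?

Pre-subsidy: 576 - 5P = -148 + 3P gives P* = 90.5, x* = 123.5.
With the subsidy, sellers receive Ps = Pb + 5 for each unit, where Pb is the price buyers pay.
Supply in terms of Pb becomes xs = -148 + 3(Pb + 5) = -133 + 3Pb. Setting this equal to demand: 576 - 5Pb = -133 + 3Pb, so Pb = 88.625.
Sellers receive Ps = 88.625 + 5 = 93.625; x' = 576 − 5·88.625 = 132.875.
The subsidy expands output by 132.875 − 123.5 = 9.375 past the efficient level; on those units the gap between marginal cost and willingness to pay runs from 0 up to 5.
DWL = ½ × 5 × 9.375 = 23.4375.

Deadweight loss = 23.4375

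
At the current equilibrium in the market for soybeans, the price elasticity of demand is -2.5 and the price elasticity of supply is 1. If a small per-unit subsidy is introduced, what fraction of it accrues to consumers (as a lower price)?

For a small subsidy around the equilibrium, the benefit split depends on the relative slopes, which at a point are proportional to the elasticities.
Buyer share = εs/(εs + |εd|) = 1/(1 + 2.5) = 2/7; seller share = |εd|/(εs + |εd|) = 5/7.

Consumer share = 2/7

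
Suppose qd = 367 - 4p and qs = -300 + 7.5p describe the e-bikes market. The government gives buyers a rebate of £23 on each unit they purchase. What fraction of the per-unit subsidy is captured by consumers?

Consumer share = 15/23

Pre-subsidy: 367 - 4p = -300 + 7.5p gives p* = 58, q* = 135.
With the rebate, buyers effectively pay pb = ps − 23, where ps is the price sellers receive.
Demand in terms of ps becomes qd = 367 − 4(ps − 23) = 459 - 4ps. Setting this equal to supply: 459 - 4ps = -300 + 7.5ps, so ps = 66.
Buyers pay pb = 66 − 23 = 43; q' = -300 + 7.5·66 = 195.
Buyers' price falls by p* − pb = 58 − 43 = 15; sellers' price rises by ps − p* = 66 − 58 = 8.
So consumers capture 15/23 = 15/23 of each unit of subsidy.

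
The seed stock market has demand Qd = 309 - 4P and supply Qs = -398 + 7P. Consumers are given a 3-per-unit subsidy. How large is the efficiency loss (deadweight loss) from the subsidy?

Deadweight loss = 126/11

Pre-subsidy: 309 - 4P = -398 + 7P gives P* = 707/11, Q* = 571/11.
With the rebate, buyers effectively pay Pb = Ps − 3, where Ps is the price sellers receive.
Demand in terms of Ps becomes Qd = 309 − 4(Ps − 3) = 321 - 4Ps. Setting this equal to supply: 321 - 4Ps = -398 + 7Ps, so Ps = 719/11.
Buyers pay Pb = 719/11 − 3 = 686/11; Q' = -398 + 7·(719/11) = 655/11.
The subsidy expands output by 655/11 − 571/11 = 84/11 past the efficient level; on those units the gap between marginal cost and willingness to pay runs from 0 up to 3.
DWL = ½ × 3 × 84/11 = 126/11.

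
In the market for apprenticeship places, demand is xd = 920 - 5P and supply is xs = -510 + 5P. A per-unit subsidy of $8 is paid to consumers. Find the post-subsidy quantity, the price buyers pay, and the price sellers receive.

x' = 225; buyers pay $139; sellers receive $147

Pre-subsidy: 920 - 5P = -510 + 5P gives P* = 143, x* = 205.
With the rebate, buyers effectively pay Pb = Ps − 8, where Ps is the price sellers receive.
Demand in terms of Ps becomes xd = 920 − 5(Ps − 8) = 960 - 5Ps. Setting this equal to supply: 960 - 5Ps = -510 + 5Ps, so Ps = 147.
Buyers pay Pb = 147 − 8 = 139; x' = -510 + 5·147 = 225.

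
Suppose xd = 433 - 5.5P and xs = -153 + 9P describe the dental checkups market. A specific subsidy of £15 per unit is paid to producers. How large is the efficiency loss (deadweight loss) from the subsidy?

Pre-subsidy: 433 - 5.5P = -153 + 9P gives P* = 1172/29, x* = 6111/29.
With the subsidy, sellers receive Ps = Pb + 15 for each unit, where Pb is the price buyers pay.
Supply in terms of Pb becomes xs = -153 + 9(Pb + 15) = -18 + 9Pb. Setting this equal to demand: 433 - 5.5Pb = -18 + 9Pb, so Pb = 902/29.
Sellers receive Ps = 902/29 + 15 = 1337/29; x' = 433 − 5.5·(902/29) = 7596/29.
The subsidy expands output by 7596/29 − 6111/29 = 1485/29 past the efficient level; on those units the gap between marginal cost and willingness to pay runs from 0 up to 15.
DWL = ½ × 15 × 1485/29 = 22275/58.

Deadweight loss = 22275/58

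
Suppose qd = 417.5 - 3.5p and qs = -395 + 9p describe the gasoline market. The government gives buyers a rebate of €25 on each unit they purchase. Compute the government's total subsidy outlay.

Government cost = €6325

Pre-subsidy: 417.5 - 3.5p = -395 + 9p gives p* = 65, q* = 190.
With the rebate, buyers effectively pay pb = ps − 25, where ps is the price sellers receive.
Demand in terms of ps becomes qd = 417.5 − 3.5(ps − 25) = 505 - 3.5ps. Setting this equal to supply: 505 - 3.5ps = -395 + 9ps, so ps = 72.
Buyers pay pb = 72 − 25 = 47; q' = -395 + 9·72 = 253.
Government outlay = subsidy × quantity = 25 × 253 = 6325.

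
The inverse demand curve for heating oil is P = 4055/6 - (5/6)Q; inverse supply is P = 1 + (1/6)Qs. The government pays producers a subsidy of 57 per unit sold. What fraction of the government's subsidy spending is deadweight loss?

Pre-subsidy: 4055/6 - (5/6)Q = 1 + (1/6)Q gives Q* = 4049/6 and P* = 4085/36.
With the subsidy, sellers receive Ps = Pb + 57 for each unit, where Pb is the price buyers pay.
On the curves, Pb = 4055/6 - (5/6)Q and Ps = 1 + (1/6)Q; the wedge Ps − Pb = 57 gives 1 + (1/6)Q − (4055/6 - (5/6)Q) = 57, so Q' = 4391/6.
Then Pb = 4055/6 − (5/6)·(4391/6) = 2375/36 and Ps = 1 + (1/6)·(4391/6) = 4427/36.
ΔCS = ½(4049/6 + 4391/6)(4085/36 − 2375/36) = 100225/3; ΔPS = ½(4049/6 + 4391/6)(4427/36 − 4085/36) = 20045/3.
Government spending = 57 × 4391/6 = 41714.5.
DWL = ½ × 57 × (4391/6 − 4049/6) = 1624.5; fraction = 1624.5 / 41714.5 = 171/4391.

DWL / government spending = 171/4391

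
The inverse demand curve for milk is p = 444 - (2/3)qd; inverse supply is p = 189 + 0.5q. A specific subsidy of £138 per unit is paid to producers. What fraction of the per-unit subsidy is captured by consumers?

Consumer share = 4/7

Pre-subsidy: 444 - (2/3)q = 189 + 0.5q gives q* = 1530/7 and p* = 2088/7.
With the subsidy, sellers receive ps = pb + 138 for each unit, where pb is the price buyers pay.
On the curves, pb = 444 - (2/3)q and ps = 189 + 0.5q; the wedge ps − pb = 138 gives 189 + 0.5q − (444 - (2/3)q) = 138, so q' = 2358/7.
Then pb = 444 − (2/3)·(2358/7) = 1536/7 and ps = 189 + 0.5·(2358/7) = 2502/7.
Buyers' price falls by p* − pb = 2088/7 − 1536/7 = 552/7; sellers' price rises by ps − p* = 2502/7 − 2088/7 = 414/7.
So consumers capture (552/7)/138 = 4/7 of each unit of subsidy.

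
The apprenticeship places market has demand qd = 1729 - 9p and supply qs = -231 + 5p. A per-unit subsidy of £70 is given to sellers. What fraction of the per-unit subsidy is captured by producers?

Pre-subsidy: 1729 - 9p = -231 + 5p gives p* = 140, q* = 469.
With the subsidy, sellers receive ps = pb + 70 for each unit, where pb is the price buyers pay.
Supply in terms of pb becomes qs = -231 + 5(pb + 70) = 119 + 5pb. Setting this equal to demand: 1729 - 9pb = 119 + 5pb, so pb = 115.
Sellers receive ps = 115 + 70 = 185; q' = 1729 − 9·115 = 694.
Buyers' price falls by p* − pb = 140 − 115 = 25; sellers' price rises by ps − p* = 185 − 140 = 45.
So producers capture 45/70 = 9/14 of each unit of subsidy.

Producer share = 9/14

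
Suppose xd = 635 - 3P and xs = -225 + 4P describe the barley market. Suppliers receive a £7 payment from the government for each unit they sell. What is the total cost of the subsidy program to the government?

Government cost = £1949

Pre-subsidy: 635 - 3P = -225 + 4P gives P* = 860/7, x* = 1865/7.
With the subsidy, sellers receive Ps = Pb + 7 for each unit, where Pb is the price buyers pay.
Supply in terms of Pb becomes xs = -225 + 4(Pb + 7) = -197 + 4Pb. Setting this equal to demand: 635 - 3Pb = -197 + 4Pb, so Pb = 832/7.
Sellers receive Ps = 832/7 + 7 = 881/7; x' = 635 − 3·(832/7) = 1949/7.
Government outlay = subsidy × quantity = 7 × 1949/7 = 1949.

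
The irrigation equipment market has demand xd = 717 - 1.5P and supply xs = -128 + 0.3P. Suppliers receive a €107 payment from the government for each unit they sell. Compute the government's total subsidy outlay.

Government cost = 50825/12

Pre-subsidy: 717 - 1.5P = -128 + 0.3P gives P* = 4225/9, x* = 77/6.
With the subsidy, sellers receive Ps = Pb + 107 for each unit, where Pb is the price buyers pay.
Supply in terms of Pb becomes xs = -128 + 0.3(Pb + 107) = -95.9 + 0.3Pb. Setting this equal to demand: 717 - 1.5Pb = -95.9 + 0.3Pb, so Pb = 8129/18.
Sellers receive Ps = 8129/18 + 107 = 10055/18; x' = 717 − 1.5·(8129/18) = 475/12.
Government outlay = subsidy × quantity = 107 × 475/12 = 50825/12.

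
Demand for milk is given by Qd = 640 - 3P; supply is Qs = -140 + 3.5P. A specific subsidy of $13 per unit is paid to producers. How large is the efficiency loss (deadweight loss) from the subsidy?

Pre-subsidy: 640 - 3P = -140 + 3.5P gives P* = 120, Q* = 280.
With the subsidy, sellers receive Ps = Pb + 13 for each unit, where Pb is the price buyers pay.
Supply in terms of Pb becomes Qs = -140 + 3.5(Pb + 13) = -94.5 + 3.5Pb. Setting this equal to demand: 640 - 3Pb = -94.5 + 3.5Pb, so Pb = 113.
Sellers receive Ps = 113 + 13 = 126; Q' = 640 − 3·113 = 301.
The subsidy expands output by 301 − 280 = 21 past the efficient level; on those units the gap between marginal cost and willingness to pay runs from 0 up to 13.
DWL = ½ × 13 × 21 = 136.5.

Deadweight loss = $136.5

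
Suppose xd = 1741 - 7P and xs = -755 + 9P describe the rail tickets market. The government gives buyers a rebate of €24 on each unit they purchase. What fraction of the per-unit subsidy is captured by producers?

Pre-subsidy: 1741 - 7P = -755 + 9P gives P* = 156, x* = 649.
With the rebate, buyers effectively pay Pb = Ps − 24, where Ps is the price sellers receive.
Demand in terms of Ps becomes xd = 1741 − 7(Ps − 24) = 1909 - 7Ps. Setting this equal to supply: 1909 - 7Ps = -755 + 9Ps, so Ps = 166.5.
Buyers pay Pb = 166.5 − 24 = 142.5; x' = -755 + 9·166.5 = 743.5.
Buyers' price falls by P* − Pb = 156 − 142.5 = 13.5; sellers' price rises by Ps − P* = 166.5 − 156 = 10.5.
So producers capture 10.5/24 = 0.4375 of each unit of subsidy.

Producer share = 0.4375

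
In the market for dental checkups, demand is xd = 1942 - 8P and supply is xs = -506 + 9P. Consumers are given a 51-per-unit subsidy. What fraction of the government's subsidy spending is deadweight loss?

Pre-subsidy: 1942 - 8P = -506 + 9P gives P* = 144, x* = 790.
With the rebate, buyers effectively pay Pb = Ps − 51, where Ps is the price sellers receive.
Demand in terms of Ps becomes xd = 1942 − 8(Ps − 51) = 2350 - 8Ps. Setting this equal to supply: 2350 - 8Ps = -506 + 9Ps, so Ps = 168.
Buyers pay Pb = 168 − 51 = 117; x' = -506 + 9·168 = 1006.
ΔCS = ½(790 + 1006)(144 − 117) = 24246; ΔPS = ½(790 + 1006)(168 − 144) = 21552.
Government spending = 51 × 1006 = 51306.
DWL = ½ × 51 × (1006 − 790) = 5508; fraction = 5508 / 51306 = 54/503.

DWL / government spending = 54/503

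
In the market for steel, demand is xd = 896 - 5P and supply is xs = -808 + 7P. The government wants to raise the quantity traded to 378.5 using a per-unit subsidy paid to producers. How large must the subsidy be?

At x = 378.5, invert demand for the buyer price: Pb = (896 − 378.5)/5 = 103.5; invert supply for the seller price: Ps = (378.5 − (-808))/7 = 169.5.
The subsidy must fill the gap: s = Ps − Pb = 169.5 − 103.5 = 66.

Required subsidy s = 66 per unit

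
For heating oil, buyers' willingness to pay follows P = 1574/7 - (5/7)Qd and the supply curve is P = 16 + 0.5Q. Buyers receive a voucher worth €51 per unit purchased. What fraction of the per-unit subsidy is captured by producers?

Pre-subsidy: 1574/7 - (5/7)Q = 16 + 0.5Q gives Q* = 172 and P* = 102.
With the rebate, buyers effectively pay Pb = Ps − 51, where Ps is the price sellers receive.
On the curves, Pb = 1574/7 - (5/7)Q and Ps = 16 + 0.5Q; the wedge Ps − Pb = 51 gives 16 + 0.5Q − (1574/7 - (5/7)Q) = 51, so Q' = 214.
Then Pb = 1574/7 − (5/7)·214 = 72 and Ps = 16 + 0.5·214 = 123.
Buyers' price falls by P* − Pb = 102 − 72 = 30; sellers' price rises by Ps − P* = 123 − 102 = 21.
So producers capture 21/51 = 7/17 of each unit of subsidy.

Producer share = 7/17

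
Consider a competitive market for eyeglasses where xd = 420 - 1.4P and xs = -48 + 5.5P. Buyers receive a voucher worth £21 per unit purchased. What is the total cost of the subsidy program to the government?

Pre-subsidy: 420 - 1.4P = -48 + 5.5P gives P* = 1560/23, x* = 7476/23.
With the rebate, buyers effectively pay Pb = Ps − 21, where Ps is the price sellers receive.
Demand in terms of Ps becomes xd = 420 − 1.4(Ps − 21) = 449.4 - 1.4Ps. Setting this equal to supply: 449.4 - 1.4Ps = -48 + 5.5Ps, so Ps = 1658/23.
Buyers pay Pb = 1658/23 − 21 = 1175/23; x' = -48 + 5.5·(1658/23) = 8015/23.
Government outlay = subsidy × quantity = 21 × 8015/23 = 168315/23.

Government cost = 168315/23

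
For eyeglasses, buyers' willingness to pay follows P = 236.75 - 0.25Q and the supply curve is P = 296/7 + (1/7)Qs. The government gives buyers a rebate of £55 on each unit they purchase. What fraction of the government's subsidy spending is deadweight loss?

Pre-subsidy: 236.75 - 0.25Q = 296/7 + (1/7)Q gives Q* = 495 and P* = 113.
With the rebate, buyers effectively pay Pb = Ps − 55, where Ps is the price sellers receive.
On the curves, Pb = 236.75 - 0.25Q and Ps = 296/7 + (1/7)Q; the wedge Ps − Pb = 55 gives 296/7 + (1/7)Q − (236.75 - 0.25Q) = 55, so Q' = 635.
Then Pb = 236.75 − 0.25·635 = 78 and Ps = 296/7 + (1/7)·635 = 133.
ΔCS = ½(495 + 635)(113 − 78) = 19775; ΔPS = ½(495 + 635)(133 − 113) = 11300.
Government spending = 55 × 635 = 34925.
DWL = ½ × 55 × (635 − 495) = 3850; fraction = 3850 / 34925 = 14/127.

DWL / government spending = 14/127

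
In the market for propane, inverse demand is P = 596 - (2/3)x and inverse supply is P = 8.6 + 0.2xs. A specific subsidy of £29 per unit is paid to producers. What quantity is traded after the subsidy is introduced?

Pre-subsidy: 596 - (2/3)x = 8.6 + 0.2x gives x* = 8811/13 and P* = 1874/13.
With the subsidy, sellers receive Ps = Pb + 29 for each unit, where Pb is the price buyers pay.
On the curves, Pb = 596 - (2/3)x and Ps = 8.6 + 0.2x; the wedge Ps − Pb = 29 gives 8.6 + 0.2x − (596 - (2/3)x) = 29, so x' = 9246/13.
Then Pb = 596 − (2/3)·(9246/13) = 1584/13 and Ps = 8.6 + 0.2·(9246/13) = 1961/13.

x' = 9246/13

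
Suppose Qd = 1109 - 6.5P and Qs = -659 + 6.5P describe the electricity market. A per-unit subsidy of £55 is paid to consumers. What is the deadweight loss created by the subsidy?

Deadweight loss = £4915.625

Pre-subsidy: 1109 - 6.5P = -659 + 6.5P gives P* = 136, Q* = 225.
With the rebate, buyers effectively pay Pb = Ps − 55, where Ps is the price sellers receive.
Demand in terms of Ps becomes Qd = 1109 − 6.5(Ps − 55) = 1466.5 - 6.5Ps. Setting this equal to supply: 1466.5 - 6.5Ps = -659 + 6.5Ps, so Ps = 163.5.
Buyers pay Pb = 163.5 − 55 = 108.5; Q' = -659 + 6.5·163.5 = 403.75.
The subsidy expands output by 403.75 − 225 = 178.75 past the efficient level; on those units the gap between marginal cost and willingness to pay runs from 0 up to 55.
DWL = ½ × 55 × 178.75 = 4915.625.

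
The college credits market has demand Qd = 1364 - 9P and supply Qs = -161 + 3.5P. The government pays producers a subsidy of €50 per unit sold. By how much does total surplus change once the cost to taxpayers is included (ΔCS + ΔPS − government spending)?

Pre-subsidy: 1364 - 9P = -161 + 3.5P gives P* = 122, Q* = 266.
With the subsidy, sellers receive Ps = Pb + 50 for each unit, where Pb is the price buyers pay.
Supply in terms of Pb becomes Qs = -161 + 3.5(Pb + 50) = 14 + 3.5Pb. Setting this equal to demand: 1364 - 9Pb = 14 + 3.5Pb, so Pb = 108.
Sellers receive Ps = 108 + 50 = 158; Q' = 1364 − 9·108 = 392.
ΔCS = ½(266 + 392)(122 − 108) = 4606; ΔPS = ½(266 + 392)(158 − 122) = 11844.
Government spending = 50 × 392 = 19600.
Net change = 4606 + 11844 − 19600 = -3150. The loss equals the DWL triangle ½·50·126.

Net change in total surplus = -€3150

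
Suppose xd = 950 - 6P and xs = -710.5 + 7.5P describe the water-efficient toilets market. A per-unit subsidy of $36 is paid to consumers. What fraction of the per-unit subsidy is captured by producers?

Producer share = 4/9

Pre-subsidy: 950 - 6P = -710.5 + 7.5P gives P* = 123, x* = 212.
With the rebate, buyers effectively pay Pb = Ps − 36, where Ps is the price sellers receive.
Demand in terms of Ps becomes xd = 950 − 6(Ps − 36) = 1166 - 6Ps. Setting this equal to supply: 1166 - 6Ps = -710.5 + 7.5Ps, so Ps = 139.
Buyers pay Pb = 139 − 36 = 103; x' = -710.5 + 7.5·139 = 332.
Buyers' price falls by P* − Pb = 123 − 103 = 20; sellers' price rises by Ps − P* = 139 − 123 = 16.
So producers capture 16/36 = 4/9 of each unit of subsidy.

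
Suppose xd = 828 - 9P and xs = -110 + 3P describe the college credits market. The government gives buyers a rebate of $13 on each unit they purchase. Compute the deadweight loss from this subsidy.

Pre-subsidy: 828 - 9P = -110 + 3P gives P* = 469/6, x* = 124.5.
With the rebate, buyers effectively pay Pb = Ps − 13, where Ps is the price sellers receive.
Demand in terms of Ps becomes xd = 828 − 9(Ps − 13) = 945 - 9Ps. Setting this equal to supply: 945 - 9Ps = -110 + 3Ps, so Ps = 1055/12.
Buyers pay Pb = 1055/12 − 13 = 899/12; x' = -110 + 3·(1055/12) = 153.75.
The subsidy expands output by 153.75 − 124.5 = 29.25 past the efficient level; on those units the gap between marginal cost and willingness to pay runs from 0 up to 13.
DWL = ½ × 13 × 29.25 = 190.125.

Deadweight loss = $190.125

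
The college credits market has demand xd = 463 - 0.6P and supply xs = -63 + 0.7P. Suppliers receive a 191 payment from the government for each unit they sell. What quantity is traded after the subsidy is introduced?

x' = 18326/65

Pre-subsidy: 463 - 0.6P = -63 + 0.7P gives P* = 5260/13, x* = 2863/13.
With the subsidy, sellers receive Ps = Pb + 191 for each unit, where Pb is the price buyers pay.
Supply in terms of Pb becomes xs = -63 + 0.7(Pb + 191) = 70.7 + 0.7Pb. Setting this equal to demand: 463 - 0.6Pb = 70.7 + 0.7Pb, so Pb = 3923/13.
Sellers receive Ps = 3923/13 + 191 = 6406/13; x' = 463 − 0.6·(3923/13) = 18326/65.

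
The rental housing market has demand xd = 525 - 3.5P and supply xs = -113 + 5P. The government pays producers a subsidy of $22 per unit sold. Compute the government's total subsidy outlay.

Government cost = 115038/17

Pre-subsidy: 525 - 3.5P = -113 + 5P gives P* = 1276/17, x* = 4459/17.
With the subsidy, sellers receive Ps = Pb + 22 for each unit, where Pb is the price buyers pay.
Supply in terms of Pb becomes xs = -113 + 5(Pb + 22) = -3 + 5Pb. Setting this equal to demand: 525 - 3.5Pb = -3 + 5Pb, so Pb = 1056/17.
Sellers receive Ps = 1056/17 + 22 = 1430/17; x' = 525 − 3.5·(1056/17) = 5229/17.
Government outlay = subsidy × quantity = 22 × 5229/17 = 115038/17.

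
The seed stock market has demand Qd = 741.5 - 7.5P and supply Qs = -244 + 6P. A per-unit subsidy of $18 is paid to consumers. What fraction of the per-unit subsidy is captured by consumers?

Pre-subsidy: 741.5 - 7.5P = -244 + 6P gives P* = 73, Q* = 194.
With the rebate, buyers effectively pay Pb = Ps − 18, where Ps is the price sellers receive.
Demand in terms of Ps becomes Qd = 741.5 − 7.5(Ps − 18) = 876.5 - 7.5Ps. Setting this equal to supply: 876.5 - 7.5Ps = -244 + 6Ps, so Ps = 83.
Buyers pay Pb = 83 − 18 = 65; Q' = -244 + 6·83 = 254.
Buyers' price falls by P* − Pb = 73 − 65 = 8; sellers' price rises by Ps − P* = 83 − 73 = 10.
So consumers capture 8/18 = 4/9 of each unit of subsidy.

Consumer share = 4/9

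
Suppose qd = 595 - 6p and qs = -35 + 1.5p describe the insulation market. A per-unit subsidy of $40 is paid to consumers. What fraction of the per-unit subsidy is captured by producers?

Pre-subsidy: 595 - 6p = -35 + 1.5p gives p* = 84, q* = 91.
With the rebate, buyers effectively pay pb = ps − 40, where ps is the price sellers receive.
Demand in terms of ps becomes qd = 595 − 6(ps − 40) = 835 - 6ps. Setting this equal to supply: 835 - 6ps = -35 + 1.5ps, so ps = 116.
Buyers pay pb = 116 − 40 = 76; q' = -35 + 1.5·116 = 139.
Buyers' price falls by p* − pb = 84 − 76 = 8; sellers' price rises by ps − p* = 116 − 84 = 32.
So producers capture 32/40 = 0.8 of each unit of subsidy.

Producer share = 0.8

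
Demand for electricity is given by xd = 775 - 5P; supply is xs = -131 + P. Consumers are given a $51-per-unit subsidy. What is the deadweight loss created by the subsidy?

Deadweight loss = $1083.75

Pre-subsidy: 775 - 5P = -131 + P gives P* = 151, x* = 20.
With the rebate, buyers effectively pay Pb = Ps − 51, where Ps is the price sellers receive.
Demand in terms of Ps becomes xd = 775 − 5(Ps − 51) = 1030 - 5Ps. Setting this equal to supply: 1030 - 5Ps = -131 + Ps, so Ps = 193.5.
Buyers pay Pb = 193.5 − 51 = 142.5; x' = -131 + 1·193.5 = 62.5.
The subsidy expands output by 62.5 − 20 = 42.5 past the efficient level; on those units the gap between marginal cost and willingness to pay runs from 0 up to 51.
DWL = ½ × 51 × 42.5 = 1083.75.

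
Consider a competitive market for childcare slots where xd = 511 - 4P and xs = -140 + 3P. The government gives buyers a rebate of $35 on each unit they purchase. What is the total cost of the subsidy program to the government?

Pre-subsidy: 511 - 4P = -140 + 3P gives P* = 93, x* = 139.
With the rebate, buyers effectively pay Pb = Ps − 35, where Ps is the price sellers receive.
Demand in terms of Ps becomes xd = 511 − 4(Ps − 35) = 651 - 4Ps. Setting this equal to supply: 651 - 4Ps = -140 + 3Ps, so Ps = 113.
Buyers pay Pb = 113 − 35 = 78; x' = -140 + 3·113 = 199.
Government outlay = subsidy × quantity = 35 × 199 = 6965.

Government cost = $6965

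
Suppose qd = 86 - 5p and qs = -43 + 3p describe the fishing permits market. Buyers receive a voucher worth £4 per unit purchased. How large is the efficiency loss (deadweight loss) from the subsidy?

Pre-subsidy: 86 - 5p = -43 + 3p gives p* = 16.125, q* = 5.375.
With the rebate, buyers effectively pay pb = ps − 4, where ps is the price sellers receive.
Demand in terms of ps becomes qd = 86 − 5(ps − 4) = 106 - 5ps. Setting this equal to supply: 106 - 5ps = -43 + 3ps, so ps = 18.625.
Buyers pay pb = 18.625 − 4 = 14.625; q' = -43 + 3·18.625 = 12.875.
The subsidy expands output by 12.875 − 5.375 = 7.5 past the efficient level; on those units the gap between marginal cost and willingness to pay runs from 0 up to 4.
DWL = ½ × 4 × 7.5 = 15.

Deadweight loss = £15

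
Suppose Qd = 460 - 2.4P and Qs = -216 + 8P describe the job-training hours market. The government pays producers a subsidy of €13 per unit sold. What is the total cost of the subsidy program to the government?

Pre-subsidy: 460 - 2.4P = -216 + 8P gives P* = 65, Q* = 304.
With the subsidy, sellers receive Ps = Pb + 13 for each unit, where Pb is the price buyers pay.
Supply in terms of Pb becomes Qs = -216 + 8(Pb + 13) = -112 + 8Pb. Setting this equal to demand: 460 - 2.4Pb = -112 + 8Pb, so Pb = 55.
Sellers receive Ps = 55 + 13 = 68; Q' = 460 − 2.4·55 = 328.
Government outlay = subsidy × quantity = 13 × 328 = 4264.

Government cost = €4264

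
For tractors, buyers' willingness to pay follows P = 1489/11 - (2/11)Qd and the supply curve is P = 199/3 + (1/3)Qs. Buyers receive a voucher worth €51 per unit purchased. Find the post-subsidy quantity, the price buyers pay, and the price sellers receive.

Pre-subsidy: 1489/11 - (2/11)Q = 199/3 + (1/3)Q gives Q* = 134 and P* = 111.
With the rebate, buyers effectively pay Pb = Ps − 51, where Ps is the price sellers receive.
On the curves, Pb = 1489/11 - (2/11)Q and Ps = 199/3 + (1/3)Q; the wedge Ps − Pb = 51 gives 199/3 + (1/3)Q − (1489/11 - (2/11)Q) = 51, so Q' = 233.
Then Pb = 1489/11 − (2/11)·233 = 93 and Ps = 199/3 + (1/3)·233 = 144.

Q' = 233; buyers pay €93; sellers receive €144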